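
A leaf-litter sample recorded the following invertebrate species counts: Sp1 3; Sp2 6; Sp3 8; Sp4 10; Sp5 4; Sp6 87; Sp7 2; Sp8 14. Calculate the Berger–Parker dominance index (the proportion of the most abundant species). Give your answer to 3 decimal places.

Total N = 3+6+8+10+4+87+2+14 = 134, so the proportions are 0.02239, 0.04478, 0.0597, 0.07463, 0.02985, 0.64925, 0.01493, 0.10448 (working shown to 5 dp, full precision carried).
The largest proportion is 0.64925, i.e. d = 0.649 to 3 decimal places.

0.649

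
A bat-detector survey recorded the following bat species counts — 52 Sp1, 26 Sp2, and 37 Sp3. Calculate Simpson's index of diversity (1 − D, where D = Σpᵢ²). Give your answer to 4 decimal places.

0.6409

Total N = 52+26+37 = 115, so the proportions are 0.452174, 0.226087, 0.321739 (working shown to 6 dp, full precision carried).
D = 0.452174² + 0.226087² + 0.321739² = 0.204461 + 0.051115 + 0.103516 = 0.359093.
So 1 − D = 0.640907, i.e. 0.6409 to 4 decimal places.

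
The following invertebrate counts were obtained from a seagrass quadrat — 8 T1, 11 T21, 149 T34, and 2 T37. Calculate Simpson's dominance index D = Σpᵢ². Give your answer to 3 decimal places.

Total N = 8+11+149+2 = 170, so the proportions are 0.04706, 0.06471, 0.87647, 0.01176 (working shown to 5 dp, full precision carried).
D = 0.04706² + 0.06471² + 0.87647² + 0.01176² = 0.00221 + 0.00419 + 0.76820 + 0.00014 = 0.77474.
To 3 decimal places, D = 0.775.

0.775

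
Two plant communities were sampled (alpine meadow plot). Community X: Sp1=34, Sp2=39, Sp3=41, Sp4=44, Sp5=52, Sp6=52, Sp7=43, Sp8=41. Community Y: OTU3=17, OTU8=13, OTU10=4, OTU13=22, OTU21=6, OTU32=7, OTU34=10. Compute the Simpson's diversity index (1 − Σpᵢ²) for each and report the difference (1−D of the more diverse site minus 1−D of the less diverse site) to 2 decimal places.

Community X: N=346, proportions 0.0983, 0.1127, 0.1185, 0.1272, 0.1503, 0.1503, 0.1243, 0.1185, giving 1−D = 0.8728 (working shown to 4 dp, full precision carried).
Community Y: N=79, proportions 0.2152, 0.1646, 0.0506, 0.2785, 0.0759, 0.0886, 0.1266, giving 1−D = 0.8169.
Difference = |0.8728 − 0.8169| = 0.0559, i.e. 0.06 to 2 decimal places.

0.06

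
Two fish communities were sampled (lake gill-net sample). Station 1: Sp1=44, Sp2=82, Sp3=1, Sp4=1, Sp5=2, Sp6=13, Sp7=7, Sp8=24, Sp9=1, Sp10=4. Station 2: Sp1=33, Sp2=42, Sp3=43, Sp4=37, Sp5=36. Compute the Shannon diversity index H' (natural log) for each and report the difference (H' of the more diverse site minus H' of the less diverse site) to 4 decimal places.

Station 1: N=179, proportions 0.24581, 0.458101, 0.005587, 0.005587, 0.011173, 0.072626, 0.039106, 0.134078, 0.005587, 0.022346, giving H' = 1.511264 (working shown to 6 dp, full precision carried).
Station 2: N=191, proportions 0.172775, 0.219895, 0.225131, 0.193717, 0.188482, giving H' = 1.604582.
Difference = |1.511264 − 1.604582| = 0.093318, i.e. 0.0933 to 4 decimal places.

0.0933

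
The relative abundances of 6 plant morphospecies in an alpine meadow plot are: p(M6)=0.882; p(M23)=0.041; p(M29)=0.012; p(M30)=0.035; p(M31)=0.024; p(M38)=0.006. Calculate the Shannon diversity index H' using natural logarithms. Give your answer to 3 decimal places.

0.532

Each pᵢ ln pᵢ term (working shown to 5 dp, full precision carried): 0.882×(-0.12556)=-0.11075, 0.041×(-3.19418)=-0.13096, 0.012×(-4.42285)=-0.05307, 0.035×(-3.35241)=-0.11733, 0.024×(-3.72970)=-0.08951, 0.006×(-5.11600)=-0.03070.
Sum = -0.53233, so H' = 0.532.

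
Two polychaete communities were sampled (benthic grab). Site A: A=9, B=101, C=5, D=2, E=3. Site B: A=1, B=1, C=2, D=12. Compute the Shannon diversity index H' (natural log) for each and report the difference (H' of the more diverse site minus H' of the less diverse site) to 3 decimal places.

0.190

Site A: N=120, proportions 0.075, 0.84167, 0.04167, 0.01667, 0.025, giving H' = 0.63223 (working shown to 5 dp, full precision carried).
Site B: N=16, proportions 0.0625, 0.0625, 0.125, 0.75, giving H' = 0.82227.
Difference = |0.63223 − 0.82227| = 0.19004, i.e. 0.190 to 3 decimal places.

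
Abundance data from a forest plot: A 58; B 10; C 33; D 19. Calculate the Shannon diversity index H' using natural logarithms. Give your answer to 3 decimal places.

1.205

Total N = 58+10+33+19 = 120, so the proportions are 0.48333, 0.08333, 0.275, 0.15833 (working shown to 5 dp, full precision carried).
Each pᵢ ln pᵢ term: 0.48333×(-0.72705)=-0.35141, 0.08333×(-2.48491)=-0.20708, 0.275×(-1.29098)=-0.35502, 0.15833×(-1.84305)=-0.29182.
Sum = -1.20532, so H' = 1.205.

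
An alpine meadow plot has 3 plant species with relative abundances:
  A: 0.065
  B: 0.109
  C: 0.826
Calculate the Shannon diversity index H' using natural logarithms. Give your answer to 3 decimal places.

Each pᵢ ln pᵢ term (working shown to 5 dp, full precision carried): 0.065×(-2.73337)=-0.17767, 0.109×(-2.21641)=-0.24159, 0.826×(-0.19116)=-0.15790.
Sum = -0.57716, so H' = 0.577.

0.577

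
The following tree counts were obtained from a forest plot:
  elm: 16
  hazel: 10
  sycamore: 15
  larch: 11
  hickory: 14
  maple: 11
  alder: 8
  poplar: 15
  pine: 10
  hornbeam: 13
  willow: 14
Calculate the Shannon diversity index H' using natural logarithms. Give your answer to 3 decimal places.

2.378

Total N = 16+10+15+11+14+11+8+15+10+13+14 = 137, so the proportions are 0.11679, 0.07299, 0.10949, 0.08029, 0.10219, 0.08029, 0.05839, 0.10949, 0.07299, 0.09489, 0.10219 (working shown to 5 dp, full precision carried).
Each pᵢ ln pᵢ term: 0.11679×(-2.14739)=-0.25079, 0.07299×(-2.61740)=-0.19105, 0.10949×(-2.21193)=-0.24218, 0.08029×(-2.52209)=-0.20250, 0.10219×(-2.28092)=-0.23309, 0.08029×(-2.52209)=-0.20250, 0.05839×(-2.84054)=-0.16587, 0.10949×(-2.21193)=-0.24218, 0.07299×(-2.61740)=-0.19105, 0.09489×(-2.35503)=-0.22347, 0.10219×(-2.28092)=-0.23309.
Sum = -2.37778, so H' = 2.378.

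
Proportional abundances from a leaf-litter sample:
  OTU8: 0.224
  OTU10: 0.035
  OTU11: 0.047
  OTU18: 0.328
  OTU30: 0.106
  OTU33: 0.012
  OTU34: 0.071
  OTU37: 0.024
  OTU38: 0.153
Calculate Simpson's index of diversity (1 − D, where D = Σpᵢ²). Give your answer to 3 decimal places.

0.798

D = 0.224² + 0.035² + 0.047² + 0.328² + 0.106² + 0.012² + 0.071² + 0.024² + 0.153² = 0.05018 + 0.00123 + 0.00221 + 0.10758 + 0.01124 + 0.00014 + 0.00504 + 0.00058 + 0.02341 = 0.20160 (working shown to 5 dp, full precision carried).
So 1 − D = 0.79840, i.e. 0.798 to 3 decimal places.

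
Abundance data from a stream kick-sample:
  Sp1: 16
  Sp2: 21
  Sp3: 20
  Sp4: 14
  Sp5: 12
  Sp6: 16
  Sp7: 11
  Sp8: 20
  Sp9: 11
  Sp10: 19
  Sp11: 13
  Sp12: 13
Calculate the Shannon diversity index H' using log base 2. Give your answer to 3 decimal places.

3.547

Total N = 16+21+20+14+12+16+11+20+11+19+13+13 = 186, so the proportions are 0.08602, 0.1129, 0.10753, 0.07527, 0.06452, 0.08602, 0.05914, 0.10753, 0.05914, 0.10215, 0.06989, 0.06989 (working shown to 5 dp, full precision carried).
Each pᵢ log₂ pᵢ term: 0.08602×(-3.53916)=-0.30444, 0.1129×(-3.14684)=-0.35529, 0.10753×(-3.21723)=-0.34594, 0.07527×(-3.73180)=-0.28089, 0.06452×(-3.95420)=-0.25511, 0.08602×(-3.53916)=-0.30444, 0.05914×(-4.07973)=-0.24127, 0.10753×(-3.21723)=-0.34594, 0.05914×(-4.07973)=-0.24127, 0.10215×(-3.29123)=-0.33620, 0.06989×(-3.83872)=-0.26830, 0.06989×(-3.83872)=-0.26830.
Sum = -3.54740, so H' = 3.547.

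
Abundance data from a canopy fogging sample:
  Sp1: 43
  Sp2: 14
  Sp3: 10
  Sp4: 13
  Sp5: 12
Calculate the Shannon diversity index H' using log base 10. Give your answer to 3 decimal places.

Total N = 43+14+10+13+12 = 92, so the proportions are 0.46739, 0.15217, 0.1087, 0.1413, 0.13043 (working shown to 5 dp, full precision carried).
Each pᵢ log₁₀ pᵢ term: 0.46739×(-0.33032)=-0.15439, 0.15217×(-0.81766)=-0.12443, 0.1087×(-0.96379)=-0.10476, 0.1413×(-0.84984)=-0.12009, 0.13043×(-0.88461)=-0.11538.
Sum = -0.61904, so H' = 0.619.

0.619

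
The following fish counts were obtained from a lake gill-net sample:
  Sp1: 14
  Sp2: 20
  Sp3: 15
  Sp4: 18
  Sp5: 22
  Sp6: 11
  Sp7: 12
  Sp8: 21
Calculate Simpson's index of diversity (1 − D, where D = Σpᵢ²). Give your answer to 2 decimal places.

Total N = 14+20+15+18+22+11+12+21 = 133, so the proportions are 0.1053, 0.1504, 0.1128, 0.1353, 0.1654, 0.0827, 0.0902, 0.1579 (working shown to 4 dp, full precision carried).
D = 0.1053² + 0.1504² + 0.1128² + 0.1353² + 0.1654² + 0.0827² + 0.0902² + 0.1579² = 0.0111 + 0.0226 + 0.0127 + 0.0183 + 0.0274 + 0.0068 + 0.0081 + 0.0249 = 0.1320.
So 1 − D = 0.8680, i.e. 0.87 to 2 decimal places.

0.87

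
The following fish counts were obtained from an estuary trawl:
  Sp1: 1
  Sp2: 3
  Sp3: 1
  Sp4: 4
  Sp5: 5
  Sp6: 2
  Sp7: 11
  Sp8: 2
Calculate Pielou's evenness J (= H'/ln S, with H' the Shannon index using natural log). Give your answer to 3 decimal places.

0.856

Total N = 1+3+1+4+5+2+11+2 = 29, so the proportions are 0.03448, 0.10345, 0.03448, 0.13793, 0.17241, 0.06897, 0.37931, 0.06897 (working shown to 5 dp, full precision carried).
H' = −Σ pᵢ ln pᵢ = −((-0.11611) + (-0.23469) + (-0.11611) + (-0.27324) + (-0.30308) + (-0.18442) + (-0.36770) + (-0.18442)) = 1.77979.
With S = 8 species, ln S = 2.07944, so J = 1.77979/2.07944 = 0.85590, i.e. 0.856 to 3 decimal places.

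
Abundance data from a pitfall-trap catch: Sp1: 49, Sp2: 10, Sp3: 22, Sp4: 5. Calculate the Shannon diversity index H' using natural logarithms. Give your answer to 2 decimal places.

1.08

Total N = 49+10+22+5 = 86, so the proportions are 0.5698, 0.1163, 0.2558, 0.0581 (working shown to 4 dp, full precision carried).
Each pᵢ ln pᵢ term: 0.5698×(-0.5625)=-0.3205, 0.1163×(-2.1518)=-0.2502, 0.2558×(-1.3633)=-0.3488, 0.0581×(-2.8449)=-0.1654.
Sum = -1.0849, so H' = 1.08.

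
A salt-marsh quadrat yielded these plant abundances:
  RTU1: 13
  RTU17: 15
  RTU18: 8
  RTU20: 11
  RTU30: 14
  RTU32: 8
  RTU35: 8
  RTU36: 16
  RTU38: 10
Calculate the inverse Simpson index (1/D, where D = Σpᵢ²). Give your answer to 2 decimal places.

Total N = 13+15+8+11+14+8+8+16+10 = 103, so the proportions are 0.126214, 0.145631, 0.07767, 0.106796, 0.135922, 0.07767, 0.07767, 0.15534, 0.097087 (working shown to 6 dp, full precision carried).
D = 0.126214² + 0.145631² + 0.07767² + 0.106796² + 0.135922² + 0.07767² + 0.07767² + 0.15534² + 0.097087² = 0.015930 + 0.021208 + 0.006033 + 0.011405 + 0.018475 + 0.006033 + 0.006033 + 0.024130 + 0.009426 = 0.118673.
So 1/D = 8.4265, i.e. 8.43 to 2 decimal places.

8.43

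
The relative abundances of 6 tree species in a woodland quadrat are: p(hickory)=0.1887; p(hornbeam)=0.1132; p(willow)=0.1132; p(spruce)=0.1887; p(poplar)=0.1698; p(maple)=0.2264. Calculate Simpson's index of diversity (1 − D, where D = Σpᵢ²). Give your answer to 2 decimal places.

D = 0.1887² + 0.1132² + 0.1132² + 0.1887² + 0.1698² + 0.2264² = 0.0356 + 0.0128 + 0.0128 + 0.0356 + 0.0288 + 0.0513 = 0.1769 (working shown to 4 dp, full precision carried).
So 1 − D = 0.8231, i.e. 0.82 to 2 decimal places.

0.82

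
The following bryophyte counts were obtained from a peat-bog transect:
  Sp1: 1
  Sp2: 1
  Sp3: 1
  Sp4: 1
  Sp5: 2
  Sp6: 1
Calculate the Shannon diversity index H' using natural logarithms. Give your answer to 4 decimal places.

1.7479

Total N = 1+1+1+1+2+1 = 7, so the proportions are 0.142857, 0.142857, 0.142857, 0.142857, 0.285714, 0.142857 (working shown to 6 dp, full precision carried).
Each pᵢ ln pᵢ term: 0.142857×(-1.945910)=-0.277987, 0.142857×(-1.945910)=-0.277987, 0.142857×(-1.945910)=-0.277987, 0.142857×(-1.945910)=-0.277987, 0.285714×(-1.252763)=-0.357932, 0.142857×(-1.945910)=-0.277987.
Sum = -1.747868, so H' = 1.7479.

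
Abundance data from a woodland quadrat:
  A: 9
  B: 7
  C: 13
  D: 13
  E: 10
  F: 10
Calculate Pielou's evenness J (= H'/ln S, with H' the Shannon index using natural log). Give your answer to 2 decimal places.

Total N = 9+7+13+13+10+10 = 62, so the proportions are 0.1452, 0.1129, 0.2097, 0.2097, 0.1613, 0.1613 (working shown to 4 dp, full precision carried).
H' = −Σ pᵢ ln pᵢ = −((-0.2801) + (-0.2463) + (-0.3276) + (-0.3276) + (-0.2943) + (-0.2943)) = 1.7701.
With S = 6 species, ln S = 1.7918, so J = 1.7701/1.7918 = 0.9879, i.e. 0.99 to 2 decimal places.

0.99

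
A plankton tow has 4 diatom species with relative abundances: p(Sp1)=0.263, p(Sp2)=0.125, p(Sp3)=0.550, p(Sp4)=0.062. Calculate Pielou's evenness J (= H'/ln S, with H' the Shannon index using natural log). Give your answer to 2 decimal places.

H' = −Σ pᵢ ln pᵢ = −((-0.3513) + (-0.2599) + (-0.3288) + (-0.1724)) = 1.1124 (working shown to 4 dp, full precision carried).
With S = 4 species, ln S = 1.3863, so J = 1.1124/1.3863 = 0.8024, i.e. 0.80 to 2 decimal places.

0.80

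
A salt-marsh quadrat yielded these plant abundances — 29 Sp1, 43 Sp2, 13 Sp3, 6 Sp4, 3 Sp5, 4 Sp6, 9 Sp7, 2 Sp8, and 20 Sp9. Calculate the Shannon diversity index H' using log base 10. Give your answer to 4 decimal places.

Total N = 29+43+13+6+3+4+9+2+20 = 129, so the proportions are 0.224806, 0.333333, 0.100775, 0.046512, 0.023256, 0.031008, 0.069767, 0.015504, 0.155039 (working shown to 6 dp, full precision carried).
Each pᵢ log₁₀ pᵢ term: 0.224806×(-0.648192)=-0.145718, 0.333333×(-0.477121)=-0.159040, 0.100775×(-0.996646)=-0.100437, 0.046512×(-1.332438)=-0.061974, 0.023256×(-1.633468)=-0.037988, 0.031008×(-1.508530)=-0.046776, 0.069767×(-1.156347)=-0.080675, 0.015504×(-1.809560)=-0.028055, 0.155039×(-0.809560)=-0.125513.
Sum = -0.786177, so H' = 0.7862.

0.7862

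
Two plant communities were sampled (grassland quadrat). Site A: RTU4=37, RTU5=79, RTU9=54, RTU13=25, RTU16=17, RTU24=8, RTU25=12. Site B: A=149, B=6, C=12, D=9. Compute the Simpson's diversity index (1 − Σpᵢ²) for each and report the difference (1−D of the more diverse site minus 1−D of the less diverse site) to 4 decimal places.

Site A: N=232, proportions 0.159483, 0.340517, 0.232759, 0.107759, 0.073276, 0.034483, 0.051724, giving 1−D = 0.783591 (working shown to 6 dp, full precision carried).
Site B: N=176, proportions 0.846591, 0.034091, 0.068182, 0.051136, giving 1−D = 0.274858.
Difference = |0.783591 − 0.274858| = 0.508733, i.e. 0.5087 to 4 decimal places.

0.5087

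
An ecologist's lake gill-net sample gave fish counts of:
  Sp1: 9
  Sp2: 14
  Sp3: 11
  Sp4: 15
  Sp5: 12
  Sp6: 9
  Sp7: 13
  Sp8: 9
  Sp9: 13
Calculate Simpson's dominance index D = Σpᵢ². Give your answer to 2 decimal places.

0.11

Total N = 9+14+11+15+12+9+13+9+13 = 105, so the proportions are 0.0857, 0.1333, 0.1048, 0.1429, 0.1143, 0.0857, 0.1238, 0.0857, 0.1238 (working shown to 4 dp, full precision carried).
D = 0.0857² + 0.1333² + 0.1048² + 0.1429² + 0.1143² + 0.0857² + 0.1238² + 0.0857² + 0.1238² = 0.0073 + 0.0178 + 0.0110 + 0.0204 + 0.0131 + 0.0073 + 0.0153 + 0.0073 + 0.0153 = 0.1149.
To 2 decimal places, D = 0.11.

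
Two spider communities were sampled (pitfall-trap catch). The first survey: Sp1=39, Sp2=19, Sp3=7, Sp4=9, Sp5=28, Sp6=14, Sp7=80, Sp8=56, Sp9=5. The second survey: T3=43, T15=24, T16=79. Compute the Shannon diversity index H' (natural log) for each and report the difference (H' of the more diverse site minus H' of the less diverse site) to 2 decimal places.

The first survey: N=257, proportions 0.1518, 0.0739, 0.0272, 0.035, 0.1089, 0.0545, 0.3113, 0.2179, 0.0195, giving H' = 1.8662 (working shown to 4 dp, full precision carried).
The second survey: N=146, proportions 0.2945, 0.1644, 0.5411, giving H' = 0.9891.
Difference = |1.8662 − 0.9891| = 0.8771, i.e. 0.88 to 2 decimal places.

0.88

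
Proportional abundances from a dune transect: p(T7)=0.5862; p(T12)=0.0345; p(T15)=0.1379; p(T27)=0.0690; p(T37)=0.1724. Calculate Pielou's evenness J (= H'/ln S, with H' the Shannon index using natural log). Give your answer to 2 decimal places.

0.74

H' = −Σ pᵢ ln pᵢ = −((-0.3131) + (-0.1162) + (-0.2732) + (-0.1845) + (-0.3031)) = 1.1900 (working shown to 4 dp, full precision carried).
With S = 5 species, ln S = 1.6094, so J = 1.1900/1.6094 = 0.7394, i.e. 0.74 to 2 decimal places.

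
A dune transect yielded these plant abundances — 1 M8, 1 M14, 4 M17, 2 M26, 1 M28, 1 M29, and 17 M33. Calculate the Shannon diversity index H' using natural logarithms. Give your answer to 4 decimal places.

1.2552

Total N = 1+1+4+2+1+1+17 = 27, so the proportions are 0.037037, 0.037037, 0.148148, 0.074074, 0.037037, 0.037037, 0.62963 (working shown to 6 dp, full precision carried).
Each pᵢ ln pᵢ term: 0.037037×(-3.295837)=-0.122068, 0.037037×(-3.295837)=-0.122068, 0.148148×(-1.909543)=-0.282895, 0.074074×(-2.602690)=-0.192792, 0.037037×(-3.295837)=-0.122068, 0.037037×(-3.295837)=-0.122068, 0.62963×(-0.462624)=-0.291281.
Sum = -1.255241, so H' = 1.2552.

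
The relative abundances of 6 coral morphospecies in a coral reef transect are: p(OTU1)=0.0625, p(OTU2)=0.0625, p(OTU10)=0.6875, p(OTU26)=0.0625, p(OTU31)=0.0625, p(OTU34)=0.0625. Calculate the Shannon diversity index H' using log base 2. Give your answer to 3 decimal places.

1.622

Each pᵢ log₂ pᵢ term (working shown to 5 dp, full precision carried): 0.0625×(-4.00000)=-0.25000, 0.0625×(-4.00000)=-0.25000, 0.6875×(-0.54057)=-0.37164, 0.0625×(-4.00000)=-0.25000, 0.0625×(-4.00000)=-0.25000, 0.0625×(-4.00000)=-0.25000.
Sum = -1.62164, so H' = 1.622.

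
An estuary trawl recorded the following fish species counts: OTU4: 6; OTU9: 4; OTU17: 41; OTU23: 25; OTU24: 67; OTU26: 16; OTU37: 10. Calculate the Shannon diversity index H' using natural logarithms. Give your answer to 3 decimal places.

Total N = 6+4+41+25+67+16+10 = 169, so the proportions are 0.0355, 0.02367, 0.2426, 0.14793, 0.39645, 0.09467, 0.05917 (working shown to 5 dp, full precision carried).
Each pᵢ ln pᵢ term: 0.0355×(-3.33814)=-0.11851, 0.02367×(-3.74360)=-0.08861, 0.2426×(-1.41633)=-0.34361, 0.14793×(-1.91102)=-0.28270, 0.39645×(-0.92521)=-0.36680, 0.09467×(-2.35731)=-0.22318, 0.05917×(-2.82731)=-0.16730.
Sum = -1.59069, so H' = 1.591.

1.591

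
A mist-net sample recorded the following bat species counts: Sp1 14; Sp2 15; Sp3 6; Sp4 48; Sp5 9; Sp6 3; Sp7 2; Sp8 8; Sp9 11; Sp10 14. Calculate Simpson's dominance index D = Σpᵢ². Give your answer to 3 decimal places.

0.191

Total N = 14+15+6+48+9+3+2+8+11+14 = 130, so the proportions are 0.10769, 0.11538, 0.04615, 0.36923, 0.06923, 0.02308, 0.01538, 0.06154, 0.08462, 0.10769 (working shown to 5 dp, full precision carried).
D = 0.10769² + 0.11538² + 0.04615² + 0.36923² + 0.06923² + 0.02308² + 0.01538² + 0.06154² + 0.08462² + 0.10769² = 0.01160 + 0.01331 + 0.00213 + 0.13633 + 0.00479 + 0.00053 + 0.00024 + 0.00379 + 0.00716 + 0.01160 = 0.19148.
To 3 decimal places, D = 0.191.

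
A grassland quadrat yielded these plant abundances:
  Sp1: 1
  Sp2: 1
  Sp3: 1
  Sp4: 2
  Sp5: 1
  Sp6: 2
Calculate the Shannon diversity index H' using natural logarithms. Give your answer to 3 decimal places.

1.733

Total N = 1+1+1+2+1+2 = 8, so the proportions are 0.125, 0.125, 0.125, 0.25, 0.125, 0.25 (working shown to 5 dp, full precision carried).
Each pᵢ ln pᵢ term: 0.125×(-2.07944)=-0.25993, 0.125×(-2.07944)=-0.25993, 0.125×(-2.07944)=-0.25993, 0.25×(-1.38629)=-0.34657, 0.125×(-2.07944)=-0.25993, 0.25×(-1.38629)=-0.34657.
Sum = -1.73287, so H' = 1.733.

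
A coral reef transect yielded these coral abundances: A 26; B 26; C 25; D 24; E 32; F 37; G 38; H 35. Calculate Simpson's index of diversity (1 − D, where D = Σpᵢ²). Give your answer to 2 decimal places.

Total N = 26+26+25+24+32+37+38+35 = 243, so the proportions are 0.107, 0.107, 0.1029, 0.0988, 0.1317, 0.1523, 0.1564, 0.144 (working shown to 4 dp, full precision carried).
D = 0.107² + 0.107² + 0.1029² + 0.0988² + 0.1317² + 0.1523² + 0.1564² + 0.144² = 0.0114 + 0.0114 + 0.0106 + 0.0098 + 0.0173 + 0.0232 + 0.0245 + 0.0207 = 0.1290.
So 1 − D = 0.8710, i.e. 0.87 to 2 decimal places.

0.87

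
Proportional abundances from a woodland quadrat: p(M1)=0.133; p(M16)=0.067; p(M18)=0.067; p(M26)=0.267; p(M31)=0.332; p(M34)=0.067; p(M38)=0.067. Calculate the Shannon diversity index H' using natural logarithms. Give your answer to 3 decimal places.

1.711

Each pᵢ ln pᵢ term (working shown to 5 dp, full precision carried): 0.133×(-2.01741)=-0.26832, 0.067×(-2.70306)=-0.18111, 0.067×(-2.70306)=-0.18111, 0.267×(-1.32051)=-0.35258, 0.332×(-1.10262)=-0.36607, 0.067×(-2.70306)=-0.18111, 0.067×(-2.70306)=-0.18111.
Sum = -1.71138, so H' = 1.711.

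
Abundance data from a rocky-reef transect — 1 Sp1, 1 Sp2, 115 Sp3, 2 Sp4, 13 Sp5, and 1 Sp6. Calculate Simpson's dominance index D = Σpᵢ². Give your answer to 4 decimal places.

Total N = 1+1+115+2+13+1 = 133, so the proportions are 0.007519, 0.007519, 0.864662, 0.015038, 0.097744, 0.007519 (working shown to 6 dp, full precision carried).
D = 0.007519² + 0.007519² + 0.864662² + 0.015038² + 0.097744² + 0.007519² = 0.000057 + 0.000057 + 0.747640 + 0.000226 + 0.009554 + 0.000057 = 0.757589.
To 4 decimal places, D = 0.7576.

0.7576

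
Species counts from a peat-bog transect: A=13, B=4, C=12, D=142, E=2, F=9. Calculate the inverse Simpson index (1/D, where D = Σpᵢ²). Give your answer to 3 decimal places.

Total N = 13+4+12+142+2+9 = 182, so the proportions are 0.071429, 0.021978, 0.065934, 0.78022, 0.010989, 0.049451 (working shown to 6 dp, full precision carried).
D = 0.071429² + 0.021978² + 0.065934² + 0.78022² + 0.010989² + 0.049451² = 0.005102 + 0.000483 + 0.004347 + 0.608743 + 0.000121 + 0.002445 = 0.621241.
So 1/D = 1.60968, i.e. 1.610 to 3 decimal places.

1.610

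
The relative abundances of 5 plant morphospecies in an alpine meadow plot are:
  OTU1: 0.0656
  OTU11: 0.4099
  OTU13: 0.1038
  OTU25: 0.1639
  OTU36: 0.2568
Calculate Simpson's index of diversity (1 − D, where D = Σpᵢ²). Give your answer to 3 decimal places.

D = 0.0656² + 0.4099² + 0.1038² + 0.1639² + 0.2568² = 0.00430 + 0.16802 + 0.01077 + 0.02686 + 0.06595 = 0.27591 (working shown to 5 dp, full precision carried).
So 1 − D = 0.72409, i.e. 0.724 to 3 decimal places.

0.724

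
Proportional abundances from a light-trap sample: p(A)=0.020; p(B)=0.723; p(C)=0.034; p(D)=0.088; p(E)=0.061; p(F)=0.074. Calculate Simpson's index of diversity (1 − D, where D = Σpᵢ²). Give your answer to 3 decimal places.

D = 0.02² + 0.723² + 0.034² + 0.088² + 0.061² + 0.074² = 0.00040 + 0.52273 + 0.00116 + 0.00774 + 0.00372 + 0.00548 = 0.54123 (working shown to 5 dp, full precision carried).
So 1 − D = 0.45877, i.e. 0.459 to 3 decimal places.

0.459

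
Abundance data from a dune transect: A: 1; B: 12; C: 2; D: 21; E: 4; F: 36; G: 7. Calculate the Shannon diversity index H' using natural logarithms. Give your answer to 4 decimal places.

Total N = 1+12+2+21+4+36+7 = 83, so the proportions are 0.012048, 0.144578, 0.024096, 0.253012, 0.048193, 0.433735, 0.084337 (working shown to 6 dp, full precision carried).
Each pᵢ ln pᵢ term: 0.012048×(-4.418841)=-0.053239, 0.144578×(-1.933934)=-0.279605, 0.024096×(-3.725693)=-0.089776, 0.253012×(-1.374318)=-0.347719, 0.048193×(-3.032546)=-0.146147, 0.433735×(-0.835322)=-0.362308, 0.084337×(-2.472930)=-0.208560.
Sum = -1.487354, so H' = 1.4874.

1.4874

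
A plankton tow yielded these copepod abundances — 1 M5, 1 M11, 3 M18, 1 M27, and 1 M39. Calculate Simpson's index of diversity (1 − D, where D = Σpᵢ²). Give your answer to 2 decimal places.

Total N = 1+1+3+1+1 = 7, so the proportions are 0.1429, 0.1429, 0.4286, 0.1429, 0.1429 (working shown to 4 dp, full precision carried).
D = 0.1429² + 0.1429² + 0.4286² + 0.1429² + 0.1429² = 0.0204 + 0.0204 + 0.1837 + 0.0204 + 0.0204 = 0.2653.
So 1 − D = 0.7347, i.e. 0.73 to 2 decimal places.

0.73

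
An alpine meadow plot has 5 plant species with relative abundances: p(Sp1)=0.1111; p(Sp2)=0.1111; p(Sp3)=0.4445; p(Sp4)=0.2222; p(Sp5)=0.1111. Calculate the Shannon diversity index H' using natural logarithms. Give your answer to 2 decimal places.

Each pᵢ ln pᵢ term (working shown to 4 dp, full precision carried): 0.1111×(-2.1973)=-0.2441, 0.1111×(-2.1973)=-0.2441, 0.4445×(-0.8108)=-0.3604, 0.2222×(-1.5042)=-0.3342, 0.1111×(-2.1973)=-0.2441.
Sum = -1.4270, so H' = 1.43.

1.43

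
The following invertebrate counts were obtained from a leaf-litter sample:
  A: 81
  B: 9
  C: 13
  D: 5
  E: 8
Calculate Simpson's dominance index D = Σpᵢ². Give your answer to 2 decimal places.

Total N = 81+9+13+5+8 = 116, so the proportions are 0.6983, 0.0776, 0.1121, 0.0431, 0.069 (working shown to 4 dp, full precision carried).
D = 0.6983² + 0.0776² + 0.1121² + 0.0431² + 0.069² = 0.4876 + 0.0060 + 0.0126 + 0.0019 + 0.0048 = 0.5128.
To 2 decimal places, D = 0.51.

0.51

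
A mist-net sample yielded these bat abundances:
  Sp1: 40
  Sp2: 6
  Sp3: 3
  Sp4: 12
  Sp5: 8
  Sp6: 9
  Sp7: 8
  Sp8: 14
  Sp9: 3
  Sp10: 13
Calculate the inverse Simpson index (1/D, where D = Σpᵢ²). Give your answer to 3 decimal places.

Total N = 40+6+3+12+8+9+8+14+3+13 = 116, so the proportions are 0.3448276, 0.0517241, 0.0258621, 0.1034483, 0.0689655, 0.0775862, 0.0689655, 0.1206897, 0.0258621, 0.112069 (working shown to 7 dp, full precision carried).
D = 0.3448276² + 0.0517241² + 0.0258621² + 0.1034483² + 0.0689655² + 0.0775862² + 0.0689655² + 0.1206897² + 0.0258621² + 0.112069² = 0.1189061 + 0.0026754 + 0.0006688 + 0.0107015 + 0.0047562 + 0.0060196 + 0.0047562 + 0.0145660 + 0.0006688 + 0.0125595 = 0.1762782.
So 1/D = 5.67285, i.e. 5.673 to 3 decimal places.

5.673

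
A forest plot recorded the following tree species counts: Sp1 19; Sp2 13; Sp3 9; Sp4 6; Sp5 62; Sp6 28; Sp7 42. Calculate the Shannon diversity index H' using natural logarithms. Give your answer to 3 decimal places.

1.690

Total N = 19+13+9+6+62+28+42 = 179, so the proportions are 0.10615, 0.07263, 0.05028, 0.03352, 0.34637, 0.15642, 0.23464 (working shown to 5 dp, full precision carried).
Each pᵢ ln pᵢ term: 0.10615×(-2.24295)=-0.23808, 0.07263×(-2.62244)=-0.19046, 0.05028×(-2.99016)=-0.15034, 0.03352×(-3.39563)=-0.11382, 0.34637×(-1.06025)=-0.36724, 0.15642×(-1.85518)=-0.29020, 0.23464×(-1.44972)=-0.34016.
Sum = -1.69029, so H' = 1.690.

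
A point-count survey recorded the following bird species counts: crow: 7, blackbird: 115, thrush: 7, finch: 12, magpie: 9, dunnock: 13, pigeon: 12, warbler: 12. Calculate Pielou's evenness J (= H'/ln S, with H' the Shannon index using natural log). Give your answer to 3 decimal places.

Total N = 7+115+7+12+9+13+12+12 = 187, so the proportions are 0.03743, 0.61497, 0.03743, 0.06417, 0.04813, 0.06952, 0.06417, 0.06417 (working shown to 5 dp, full precision carried).
H' = −Σ pᵢ ln pᵢ = −((-0.12298) + (-0.29899) + (-0.12298) + (-0.17623) + (-0.14602) + (-0.18535) + (-0.17623) + (-0.17623)) = 1.40498.
With S = 8 species, ln S = 2.07944, so J = 1.40498/2.07944 = 0.67565, i.e. 0.676 to 3 decimal places.

0.676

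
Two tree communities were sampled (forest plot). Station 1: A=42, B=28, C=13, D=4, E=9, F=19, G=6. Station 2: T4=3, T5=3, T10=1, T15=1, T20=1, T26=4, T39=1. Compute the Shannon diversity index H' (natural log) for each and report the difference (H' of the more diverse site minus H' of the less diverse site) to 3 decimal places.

Station 1: N=121, proportions 0.34711, 0.2314, 0.10744, 0.03306, 0.07438, 0.15702, 0.04959, giving H' = 1.69130 (working shown to 5 dp, full precision carried).
Station 2: N=14, proportions 0.21429, 0.21429, 0.07143, 0.07143, 0.07143, 0.28571, 0.07143, giving H' = 1.77214.
Difference = |1.69130 − 1.77214| = 0.08084, i.e. 0.081 to 3 decimal places.

0.081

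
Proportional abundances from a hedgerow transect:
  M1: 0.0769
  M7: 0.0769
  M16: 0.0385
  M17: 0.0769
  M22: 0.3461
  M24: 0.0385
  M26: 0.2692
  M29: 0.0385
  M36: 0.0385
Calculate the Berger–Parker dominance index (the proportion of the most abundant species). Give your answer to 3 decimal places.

0.346

The largest proportion is 0.3461, i.e. d = 0.346 to 3 decimal places.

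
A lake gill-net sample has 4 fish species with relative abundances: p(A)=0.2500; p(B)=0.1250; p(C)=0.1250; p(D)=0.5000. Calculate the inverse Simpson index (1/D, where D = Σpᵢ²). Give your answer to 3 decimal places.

D = 0.25² + 0.125² + 0.125² + 0.5² = 0.062500 + 0.015625 + 0.015625 + 0.250000 = 0.343750 (working shown to 6 dp, full precision carried).
So 1/D = 2.90909, i.e. 2.909 to 3 decimal places.

2.909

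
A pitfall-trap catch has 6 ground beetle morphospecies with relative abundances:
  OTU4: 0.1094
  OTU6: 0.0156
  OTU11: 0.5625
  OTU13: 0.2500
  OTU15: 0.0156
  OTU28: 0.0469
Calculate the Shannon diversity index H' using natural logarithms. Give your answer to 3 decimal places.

1.186

Each pᵢ ln pᵢ term (working shown to 5 dp, full precision carried): 0.1094×(-2.21274)=-0.24207, 0.0156×(-4.16048)=-0.06490, 0.5625×(-0.57536)=-0.32364, 0.25×(-1.38629)=-0.34657, 0.0156×(-4.16048)=-0.06490, 0.0469×(-3.05974)=-0.14350.
Sum = -1.18560, so H' = 1.186.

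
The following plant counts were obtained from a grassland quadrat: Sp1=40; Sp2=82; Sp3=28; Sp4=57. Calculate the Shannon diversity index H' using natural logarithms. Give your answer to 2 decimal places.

Total N = 40+82+28+57 = 207, so the proportions are 0.1932, 0.3961, 0.1353, 0.2754 (working shown to 4 dp, full precision carried).
Each pᵢ ln pᵢ term: 0.1932×(-1.6438)=-0.3177, 0.3961×(-0.9260)=-0.3668, 0.1353×(-2.0005)=-0.2706, 0.2754×(-1.2897)=-0.3551.
Sum = -1.3102, so H' = 1.31.

1.31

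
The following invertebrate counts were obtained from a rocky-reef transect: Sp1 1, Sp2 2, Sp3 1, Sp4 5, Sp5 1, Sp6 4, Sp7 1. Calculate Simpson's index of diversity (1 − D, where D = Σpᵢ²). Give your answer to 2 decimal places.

0.78

Total N = 1+2+1+5+1+4+1 = 15, so the proportions are 0.0667, 0.1333, 0.0667, 0.3333, 0.0667, 0.2667, 0.0667 (working shown to 4 dp, full precision carried).
D = 0.0667² + 0.1333² + 0.0667² + 0.3333² + 0.0667² + 0.2667² + 0.0667² = 0.0044 + 0.0178 + 0.0044 + 0.1111 + 0.0044 + 0.0711 + 0.0044 = 0.2178.
So 1 − D = 0.7822, i.e. 0.78 to 2 decimal places.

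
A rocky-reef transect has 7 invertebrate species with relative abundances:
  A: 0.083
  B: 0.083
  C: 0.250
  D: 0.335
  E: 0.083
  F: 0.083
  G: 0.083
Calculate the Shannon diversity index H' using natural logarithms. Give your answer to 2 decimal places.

Each pᵢ ln pᵢ term (working shown to 4 dp, full precision carried): 0.083×(-2.4889)=-0.2066, 0.083×(-2.4889)=-0.2066, 0.25×(-1.3863)=-0.3466, 0.335×(-1.0936)=-0.3664, 0.083×(-2.4889)=-0.2066, 0.083×(-2.4889)=-0.2066, 0.083×(-2.4889)=-0.2066.
Sum = -1.7458, so H' = 1.75.

1.75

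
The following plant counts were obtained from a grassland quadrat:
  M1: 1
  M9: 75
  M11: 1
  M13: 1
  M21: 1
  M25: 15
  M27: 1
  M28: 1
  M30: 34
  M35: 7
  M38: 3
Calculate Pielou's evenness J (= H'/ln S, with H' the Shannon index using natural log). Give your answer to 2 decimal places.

Total N = 1+75+1+1+1+15+1+1+34+7+3 = 140, so the proportions are 0.0071, 0.5357, 0.0071, 0.0071, 0.0071, 0.1071, 0.0071, 0.0071, 0.2429, 0.05, 0.0214 (working shown to 4 dp, full precision carried).
H' = −Σ pᵢ ln pᵢ = −((-0.0353) + (-0.3344) + (-0.0353) + (-0.0353) + (-0.0353) + (-0.2393) + (-0.0353) + (-0.0353) + (-0.3437) + (-0.1498) + (-0.0824)) = 1.3613.
With S = 11 species, ln S = 2.3979, so J = 1.3613/2.3979 = 0.5677, i.e. 0.57 to 2 decimal places.

0.57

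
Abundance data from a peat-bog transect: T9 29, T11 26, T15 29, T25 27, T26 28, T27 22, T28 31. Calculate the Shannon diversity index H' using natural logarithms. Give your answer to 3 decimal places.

Total N = 29+26+29+27+28+22+31 = 192, so the proportions are 0.15104, 0.13542, 0.15104, 0.14062, 0.14583, 0.11458, 0.16146 (working shown to 5 dp, full precision carried).
Each pᵢ ln pᵢ term: 0.15104×(-1.89020)=-0.28550, 0.13542×(-1.99940)=-0.27075, 0.15104×(-1.89020)=-0.28550, 0.14062×(-1.96166)=-0.27586, 0.14583×(-1.92529)=-0.28077, 0.11458×(-2.16645)=-0.24824, 0.16146×(-1.82351)=-0.29442.
Sum = -1.94104, so H' = 1.941.

1.941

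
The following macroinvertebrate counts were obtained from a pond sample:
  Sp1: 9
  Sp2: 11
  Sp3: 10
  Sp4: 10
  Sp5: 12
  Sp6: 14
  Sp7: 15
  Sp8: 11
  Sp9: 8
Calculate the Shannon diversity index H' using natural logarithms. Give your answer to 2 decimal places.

2.18

Total N = 9+11+10+10+12+14+15+11+8 = 100, so the proportions are 0.09, 0.11, 0.1, 0.1, 0.12, 0.14, 0.15, 0.11, 0.08 (working shown to 4 dp, full precision carried).
Each pᵢ ln pᵢ term: 0.09×(-2.4079)=-0.2167, 0.11×(-2.2073)=-0.2428, 0.1×(-2.3026)=-0.2303, 0.1×(-2.3026)=-0.2303, 0.12×(-2.1203)=-0.2544, 0.14×(-1.9661)=-0.2753, 0.15×(-1.8971)=-0.2846, 0.11×(-2.2073)=-0.2428, 0.08×(-2.5257)=-0.2021.
Sum = -2.1791, so H' = 2.18.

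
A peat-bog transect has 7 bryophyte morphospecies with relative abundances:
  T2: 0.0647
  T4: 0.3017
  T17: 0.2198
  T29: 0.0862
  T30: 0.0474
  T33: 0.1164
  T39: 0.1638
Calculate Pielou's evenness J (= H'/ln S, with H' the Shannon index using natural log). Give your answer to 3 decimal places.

0.912

H' = −Σ pᵢ ln pᵢ = −((-0.17715) + (-0.36153) + (-0.33301) + (-0.21128) + (-0.14453) + (-0.25034) + (-0.29633)) = 1.77418 (working shown to 5 dp, full precision carried).
With S = 7 species, ln S = 1.94591, so J = 1.77418/1.94591 = 0.91175, i.e. 0.912 to 3 decimal places.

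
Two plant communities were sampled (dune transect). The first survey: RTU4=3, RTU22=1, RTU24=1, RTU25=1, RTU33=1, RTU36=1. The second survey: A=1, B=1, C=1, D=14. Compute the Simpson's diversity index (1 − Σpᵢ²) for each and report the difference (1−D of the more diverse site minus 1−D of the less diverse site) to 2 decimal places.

0.47

The first survey: N=8, proportions 0.375, 0.125, 0.125, 0.125, 0.125, 0.125, giving 1−D = 0.7812 (working shown to 4 dp, full precision carried).
The second survey: N=17, proportions 0.0588, 0.0588, 0.0588, 0.8235, giving 1−D = 0.3114.
Difference = |0.7812 − 0.3114| = 0.4698, i.e. 0.47 to 2 decimal places.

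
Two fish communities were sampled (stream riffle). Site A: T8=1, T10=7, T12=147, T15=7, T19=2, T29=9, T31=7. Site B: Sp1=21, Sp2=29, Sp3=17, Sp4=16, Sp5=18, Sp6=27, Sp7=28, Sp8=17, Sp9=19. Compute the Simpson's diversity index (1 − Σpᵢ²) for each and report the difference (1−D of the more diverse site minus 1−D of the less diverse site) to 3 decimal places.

0.557

Site A: N=180, proportions 0.005556, 0.038889, 0.816667, 0.038889, 0.011111, 0.05, 0.038889, giving 1−D = 0.325864 (working shown to 6 dp, full precision carried).
Site B: N=192, proportions 0.109375, 0.151042, 0.088542, 0.083333, 0.09375, 0.140625, 0.145833, 0.088542, 0.098958, giving 1−D = 0.882975.
Difference = |0.325864 − 0.882975| = 0.557111, i.e. 0.557 to 3 decimal places.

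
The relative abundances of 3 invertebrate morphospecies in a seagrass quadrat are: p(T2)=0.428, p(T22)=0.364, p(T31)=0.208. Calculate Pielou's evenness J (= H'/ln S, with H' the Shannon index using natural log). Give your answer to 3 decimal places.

H' = −Σ pᵢ ln pᵢ = −((-0.36321) + (-0.36786) + (-0.32661)) = 1.05768 (working shown to 5 dp, full precision carried).
With S = 3 species, ln S = 1.09861, so J = 1.05768/1.09861 = 0.96274, i.e. 0.963 to 3 decimal places.

0.963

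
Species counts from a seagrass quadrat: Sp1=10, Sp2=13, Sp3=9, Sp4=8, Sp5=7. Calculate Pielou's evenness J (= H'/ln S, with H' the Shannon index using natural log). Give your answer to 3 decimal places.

Total N = 10+13+9+8+7 = 47, so the proportions are 0.21277, 0.2766, 0.19149, 0.17021, 0.14894 (working shown to 5 dp, full precision carried).
H' = −Σ pᵢ ln pᵢ = −((-0.32927) + (-0.35548) + (-0.31652) + (-0.30140) + (-0.28361)) = 1.58627.
With S = 5 species, ln S = 1.60944, so J = 1.58627/1.60944 = 0.98561, i.e. 0.986 to 3 decimal places.

0.986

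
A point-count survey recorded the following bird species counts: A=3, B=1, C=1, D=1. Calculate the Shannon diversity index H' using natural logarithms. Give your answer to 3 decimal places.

1.242

Total N = 3+1+1+1 = 6, so the proportions are 0.5, 0.16667, 0.16667, 0.16667 (working shown to 5 dp, full precision carried).
Each pᵢ ln pᵢ term: 0.5×(-0.69315)=-0.34657, 0.16667×(-1.79176)=-0.29863, 0.16667×(-1.79176)=-0.29863, 0.16667×(-1.79176)=-0.29863.
Sum = -1.24245, so H' = 1.242.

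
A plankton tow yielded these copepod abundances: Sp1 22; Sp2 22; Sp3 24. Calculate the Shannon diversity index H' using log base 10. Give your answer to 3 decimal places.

0.477

Total N = 22+22+24 = 68, so the proportions are 0.32353, 0.32353, 0.35294 (working shown to 5 dp, full precision carried).
Each pᵢ log₁₀ pᵢ term: 0.32353×(-0.49009)=-0.15856, 0.32353×(-0.49009)=-0.15856, 0.35294×(-0.45230)=-0.15963.
Sum = -0.47675, so H' = 0.477.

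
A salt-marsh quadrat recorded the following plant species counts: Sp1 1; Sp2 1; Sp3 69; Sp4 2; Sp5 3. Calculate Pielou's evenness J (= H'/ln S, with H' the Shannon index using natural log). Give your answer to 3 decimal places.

0.264

Total N = 1+1+69+2+3 = 76, so the proportions are 0.01316, 0.01316, 0.90789, 0.02632, 0.03947 (working shown to 5 dp, full precision carried).
H' = −Σ pᵢ ln pᵢ = −((-0.05698) + (-0.05698) + (-0.08773) + (-0.09573) + (-0.12758)) = 0.42500.
With S = 5 species, ln S = 1.60944, so J = 0.42500/1.60944 = 0.26407, i.e. 0.264 to 3 decimal places.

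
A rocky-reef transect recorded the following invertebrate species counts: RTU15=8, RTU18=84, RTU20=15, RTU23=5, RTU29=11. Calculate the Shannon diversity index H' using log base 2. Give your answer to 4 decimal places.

Total N = 8+84+15+5+11 = 123, so the proportions are 0.065041, 0.682927, 0.121951, 0.04065, 0.089431 (working shown to 6 dp, full precision carried).
Each pᵢ log₂ pᵢ term: 0.065041×(-3.942515)=-0.256424, 0.682927×(-0.550197)=-0.375744, 0.121951×(-3.035624)=-0.370198, 0.04065×(-4.620586)=-0.187829, 0.089431×(-3.483083)=-0.311495.
Sum = -1.501690, so H' = 1.5017.

1.5017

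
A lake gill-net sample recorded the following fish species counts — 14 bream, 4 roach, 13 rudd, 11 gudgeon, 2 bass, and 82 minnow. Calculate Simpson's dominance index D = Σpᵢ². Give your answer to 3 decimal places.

Total N = 14+4+13+11+2+82 = 126, so the proportions are 0.11111, 0.03175, 0.10317, 0.0873, 0.01587, 0.65079 (working shown to 5 dp, full precision carried).
D = 0.11111² + 0.03175² + 0.10317² + 0.0873² + 0.01587² + 0.65079² = 0.01235 + 0.00101 + 0.01064 + 0.00762 + 0.00025 + 0.42353 = 0.45540.
To 3 decimal places, D = 0.455.

0.455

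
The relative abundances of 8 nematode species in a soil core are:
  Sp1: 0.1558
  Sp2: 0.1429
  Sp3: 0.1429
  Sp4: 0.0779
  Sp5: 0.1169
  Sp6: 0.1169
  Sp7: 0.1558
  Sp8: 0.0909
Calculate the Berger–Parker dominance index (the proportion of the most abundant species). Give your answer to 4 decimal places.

0.1558

The largest proportion is 0.1558, i.e. d = 0.1558 to 4 decimal places.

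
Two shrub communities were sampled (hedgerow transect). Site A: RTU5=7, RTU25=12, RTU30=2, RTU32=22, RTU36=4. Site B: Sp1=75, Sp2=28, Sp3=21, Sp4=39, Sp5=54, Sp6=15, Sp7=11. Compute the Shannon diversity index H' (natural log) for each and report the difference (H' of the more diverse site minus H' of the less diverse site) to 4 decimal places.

Site A: N=47, proportions 0.148936, 0.255319, 0.042553, 0.468085, 0.085106, giving H' = 1.331538 (working shown to 6 dp, full precision carried).
Site B: N=243, proportions 0.308642, 0.115226, 0.08642, 0.160494, 0.222222, 0.061728, 0.045267, giving H' = 1.763309.
Difference = |1.331538 − 1.763309| = 0.431771, i.e. 0.4318 to 4 decimal places.

0.4318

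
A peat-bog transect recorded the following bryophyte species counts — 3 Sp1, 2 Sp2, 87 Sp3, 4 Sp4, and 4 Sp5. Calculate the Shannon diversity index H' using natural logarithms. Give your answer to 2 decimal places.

0.56

Total N = 3+2+87+4+4 = 100, so the proportions are 0.03, 0.02, 0.87, 0.04, 0.04 (working shown to 4 dp, full precision carried).
Each pᵢ ln pᵢ term: 0.03×(-3.5066)=-0.1052, 0.02×(-3.9120)=-0.0782, 0.87×(-0.1393)=-0.1212, 0.04×(-3.2189)=-0.1288, 0.04×(-3.2189)=-0.1288.
Sum = -0.5621, so H' = 0.56.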